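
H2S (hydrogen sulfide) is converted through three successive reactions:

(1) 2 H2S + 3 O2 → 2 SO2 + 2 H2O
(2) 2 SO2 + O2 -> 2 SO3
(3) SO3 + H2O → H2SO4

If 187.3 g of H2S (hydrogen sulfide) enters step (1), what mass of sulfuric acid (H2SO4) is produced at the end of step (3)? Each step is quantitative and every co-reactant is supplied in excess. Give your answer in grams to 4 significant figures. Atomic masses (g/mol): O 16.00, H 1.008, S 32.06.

M(H2S) = 2(1.008) + 32.06 = 34.076 g/mol.
M(H2SO4) = 2(1.008) + 32.06 + 4(16.00) = 98.076 g/mol.
n(H2S) = 187.3 / 34.076 = 5.4965 mol.
Reaction (1): H2S→SO2 ratio 2:2 ⇒ n(SO2) = 5.4965 mol.
Reaction (2): SO2→SO3 ratio 2:2 ⇒ n(SO3) = 5.4965 mol.
Reaction (3): SO3→H2SO4 ratio 1:1 ⇒ n(H2SO4) = 5.4965 mol.
Mass of H2SO4 = 5.4965 × 98.076 = 539.08 g.

539.1 g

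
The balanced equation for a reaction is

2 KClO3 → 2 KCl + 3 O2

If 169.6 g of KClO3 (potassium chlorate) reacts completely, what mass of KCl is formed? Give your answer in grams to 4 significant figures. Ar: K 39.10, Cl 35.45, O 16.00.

103.2 g

M(KClO3) = 39.10 + 35.45 + 3(16.00) = 122.55 g/mol.
M(KCl) = 39.10 + 35.45 = 74.55 g/mol.
n(KClO3) = 169.60 g / 122.55 g/mol = 1.3839 mol.
From the equation the KClO3:KCl mole ratio is 2:2, so n(KCl) = 1.3839 × 2/2 = 1.3839 mol.
Mass of KCl = 1.3839 mol × 74.55 g/mol = 103.17 g.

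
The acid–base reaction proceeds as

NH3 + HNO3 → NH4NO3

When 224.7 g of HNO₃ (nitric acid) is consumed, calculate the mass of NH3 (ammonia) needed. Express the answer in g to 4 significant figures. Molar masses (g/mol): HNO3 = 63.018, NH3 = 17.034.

n(HNO3) = 224.70 g / 63.018 g/mol = 3.5656 mol.
From the equation the HNO3:NH3 mole ratio is 1:1, so n(NH3) = 3.5656 × 1/1 = 3.5656 mol.
Mass of NH3 = 3.5656 mol × 17.034 g/mol = 60.737 g.

60.74 g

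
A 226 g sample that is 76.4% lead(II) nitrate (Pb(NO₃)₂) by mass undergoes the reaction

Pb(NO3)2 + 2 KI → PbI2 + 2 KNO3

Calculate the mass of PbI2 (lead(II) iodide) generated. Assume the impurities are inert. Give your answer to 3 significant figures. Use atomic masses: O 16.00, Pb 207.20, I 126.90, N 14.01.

240 g

Mass of pure Pb(NO3)2 = 226 g × 0.764 = 172.7 g.
M(Pb(NO3)2) = 207.20 + 2(14.01) + 6(16.00) = 331.22 g/mol.
M(PbI2) = 207.20 + 2(126.90) = 461.00 g/mol.
n(Pb(NO3)2) = 172.7 g / 331.22 g/mol = 0.5213 mol.
From the equation the Pb(NO3)2:PbI2 mole ratio is 1:1, so n(PbI2) = 0.5213 × 1/1 = 0.5213 mol.
Mass of PbI2 = 0.5213 mol × 461.00 g/mol = 240.3 g.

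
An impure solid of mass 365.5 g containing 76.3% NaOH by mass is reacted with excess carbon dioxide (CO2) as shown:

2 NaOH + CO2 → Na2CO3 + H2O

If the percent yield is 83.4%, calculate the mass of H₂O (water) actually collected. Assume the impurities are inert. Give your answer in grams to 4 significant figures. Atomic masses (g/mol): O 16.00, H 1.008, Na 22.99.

52.38 g

Pure NaOH available = 365.5 g × 0.763 = 278.88 g.
M(NaOH) = 22.99 + 16.00 + 1.008 = 39.998 g/mol.
M(H2O) = 2(1.008) + 16.00 = 18.016 g/mol.
n(NaOH) = 278.88 g / 39.998 g/mol = 6.9723 mol.
From the equation the NaOH:H2O mole ratio is 2:1, so n(H2O) = 6.9723 × 1/2 = 3.4861 mol.
Mass of H2O = 3.4861 mol × 18.016 g/mol = 62.806 g.
Actual mass collected = 62.806 g × 0.834 = 52.380 g.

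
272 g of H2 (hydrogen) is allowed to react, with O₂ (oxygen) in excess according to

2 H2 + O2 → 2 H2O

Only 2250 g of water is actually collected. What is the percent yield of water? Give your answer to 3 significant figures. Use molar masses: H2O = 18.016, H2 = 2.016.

n(H2) = 272.0 g / 2.016 g/mol = 134.9 mol.
From the equation the H2:H2O mole ratio is 2:2, so n(H2O) = 134.9 × 2/2 = 134.9 mol.
Mass of H2O = 134.9 mol × 18.016 g/mol = 2431 g.
This is the theoretical yield. Percent yield = 2250 g / 2431 g × 100% = 92.56%.

92.6 %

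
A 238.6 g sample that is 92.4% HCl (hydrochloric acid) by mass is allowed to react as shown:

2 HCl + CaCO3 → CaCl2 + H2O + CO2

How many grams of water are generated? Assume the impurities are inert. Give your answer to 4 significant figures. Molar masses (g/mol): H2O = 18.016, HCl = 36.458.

Mass of pure HCl = 238.6 g × 0.924 = 220.47 g.
n(HCl) = 220.47 g / 36.458 g/mol = 6.0471 mol.
From the equation the HCl:H2O mole ratio is 2:1, so n(H2O) = 6.0471 × 1/2 = 3.0236 mol.
Mass of H2O = 3.0236 mol × 18.016 g/mol = 54.473 g.

54.47 g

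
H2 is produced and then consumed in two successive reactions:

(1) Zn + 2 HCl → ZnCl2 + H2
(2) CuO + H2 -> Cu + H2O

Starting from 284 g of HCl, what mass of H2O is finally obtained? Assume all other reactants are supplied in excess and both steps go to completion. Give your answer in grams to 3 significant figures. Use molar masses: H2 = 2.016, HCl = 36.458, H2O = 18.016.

n(HCl) = 284.0 / 36.458 = 7.790 mol.
Step 1 gives a 2:1 ratio of HCl to H2, so n(H2) = 3.895 mol.
In step 2 the H2:H2O ratio is 1:1, so n(H2O) = 3.895 mol.
Mass of H2O = 3.895 × 18.016 = 70.17 g.

70.2 g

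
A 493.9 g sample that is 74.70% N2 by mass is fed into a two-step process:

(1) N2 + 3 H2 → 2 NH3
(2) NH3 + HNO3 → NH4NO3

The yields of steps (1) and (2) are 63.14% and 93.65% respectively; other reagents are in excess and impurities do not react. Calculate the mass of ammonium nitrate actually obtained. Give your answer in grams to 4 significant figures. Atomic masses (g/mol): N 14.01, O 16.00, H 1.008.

1247 g

Pure N2 = 493.9 × 0.7470 = 368.94 g.
M(N2) = 2(14.01) = 28.02 g/mol.
M(NH4NO3) = 2(14.01) + 4(1.008) + 3(16.00) = 80.052 g/mol.
n(N2) = 368.94 / 28.02 = 13.167 mol.
Step 1 (N2:NH3 = 1:2): theoretical n(NH3) = 26.334 mol; at 63.14% yield, n(NH3) = 16.627 mol.
Step 2 (NH3:NH4NO3 = 1:1): theoretical n(NH4NO3) = 16.627 mol, so theoretical mass = 16.627 × 80.052 = 1331.1 g.
At 93.65% yield, actual mass of NH4NO3 = 1331.1 × 0.9365 = 1246.5 g.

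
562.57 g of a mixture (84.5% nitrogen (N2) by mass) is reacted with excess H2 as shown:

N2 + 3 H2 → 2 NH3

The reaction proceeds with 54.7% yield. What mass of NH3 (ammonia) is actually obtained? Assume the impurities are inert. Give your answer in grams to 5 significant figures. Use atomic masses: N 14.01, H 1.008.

316.15 g

Pure N2 available = 562.57 g × 0.845 = 475.372 g.
M(N2) = 2(14.01) = 28.02 g/mol.
M(NH3) = 14.01 + 3(1.008) = 17.034 g/mol.
n(N2) = 475.372 g / 28.02 g/mol = 16.9654 mol.
From the equation the N2:NH3 mole ratio is 1:2, so n(NH3) = 16.9654 × 2/1 = 33.9309 mol.
Mass of NH3 = 33.9309 mol × 17.034 g/mol = 577.979 g.
Actual mass collected = 577.979 g × 0.547 = 316.154 g.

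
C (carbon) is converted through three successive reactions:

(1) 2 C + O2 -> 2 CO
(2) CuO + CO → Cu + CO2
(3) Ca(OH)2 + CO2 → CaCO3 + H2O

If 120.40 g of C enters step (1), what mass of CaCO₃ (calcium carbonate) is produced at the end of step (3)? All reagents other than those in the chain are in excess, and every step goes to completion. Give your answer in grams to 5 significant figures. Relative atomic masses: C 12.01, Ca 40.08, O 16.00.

1003.4 g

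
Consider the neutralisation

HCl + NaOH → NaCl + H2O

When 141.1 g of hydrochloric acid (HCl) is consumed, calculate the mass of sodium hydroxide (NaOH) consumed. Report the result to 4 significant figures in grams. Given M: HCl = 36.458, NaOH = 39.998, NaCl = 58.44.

154.8 g

n(HCl) = 141.10 g / 36.458 g/mol = 3.8702 mol.
From the equation the HCl:NaOH mole ratio is 1:1, so n(NaOH) = 3.8702 × 1/1 = 3.8702 mol.
Mass of NaOH = 3.8702 mol × 39.998 g/mol = 154.80 g.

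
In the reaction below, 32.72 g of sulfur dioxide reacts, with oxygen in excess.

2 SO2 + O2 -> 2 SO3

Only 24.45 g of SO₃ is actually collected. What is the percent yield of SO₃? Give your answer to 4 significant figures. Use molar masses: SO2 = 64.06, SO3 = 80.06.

n(SO2) = 32.720 g / 64.06 g/mol = 0.51077 mol.
From the equation the SO2:SO3 mole ratio is 2:2, so n(SO3) = 0.51077 × 2/2 = 0.51077 mol.
Mass of SO3 = 0.51077 mol × 80.06 g/mol = 40.892 g.
This is the theoretical yield. Percent yield = 24.45 g / 40.892 g × 100% = 59.791%.

59.79 %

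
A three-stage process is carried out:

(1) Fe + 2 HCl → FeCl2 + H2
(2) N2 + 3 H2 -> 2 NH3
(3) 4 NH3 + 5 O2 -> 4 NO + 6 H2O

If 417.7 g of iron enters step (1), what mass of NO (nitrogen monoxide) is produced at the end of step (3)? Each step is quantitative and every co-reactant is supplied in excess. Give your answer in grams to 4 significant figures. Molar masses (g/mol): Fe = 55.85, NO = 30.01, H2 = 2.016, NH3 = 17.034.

149.6 g

n(Fe) = 417.7 / 55.85 = 7.4790 mol.
Reaction (1): Fe→H2 ratio 1:1 ⇒ n(H2) = 7.4790 mol.
Reaction (2): H2→NH3 ratio 3:2 ⇒ n(NH3) = 4.9860 mol.
Reaction (3): NH3→NO ratio 4:4 ⇒ n(NO) = 4.9860 mol.
Mass of NO = 4.9860 × 30.01 = 149.63 g.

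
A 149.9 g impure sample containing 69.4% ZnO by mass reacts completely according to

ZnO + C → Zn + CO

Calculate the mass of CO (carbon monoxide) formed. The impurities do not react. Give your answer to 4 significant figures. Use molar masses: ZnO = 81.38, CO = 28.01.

Mass of pure ZnO = 149.9 g × 0.694 = 104.03 g.
n(ZnO) = 104.03 g / 81.38 g/mol = 1.2783 mol.
From the equation the ZnO:CO mole ratio is 1:1, so n(CO) = 1.2783 × 1/1 = 1.2783 mol.
Mass of CO = 1.2783 mol × 28.01 g/mol = 35.806 g.

35.81 g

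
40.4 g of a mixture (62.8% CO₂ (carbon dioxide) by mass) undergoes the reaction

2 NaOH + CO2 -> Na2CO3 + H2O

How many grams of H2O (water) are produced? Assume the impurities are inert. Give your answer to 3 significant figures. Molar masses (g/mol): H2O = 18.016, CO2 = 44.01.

10.4 g

Mass of pure CO2 = 40.4 g × 0.628 = 25.37 g.
n(CO2) = 25.37 g / 44.01 g/mol = 0.5765 mol.
From the equation the CO2:H2O mole ratio is 1:1, so n(H2O) = 0.5765 × 1/1 = 0.5765 mol.
Mass of H2O = 0.5765 mol × 18.016 g/mol = 10.39 g.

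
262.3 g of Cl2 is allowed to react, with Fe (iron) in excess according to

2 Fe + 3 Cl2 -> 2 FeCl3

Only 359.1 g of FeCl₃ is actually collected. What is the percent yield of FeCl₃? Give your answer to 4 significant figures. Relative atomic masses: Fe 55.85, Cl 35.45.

89.76 %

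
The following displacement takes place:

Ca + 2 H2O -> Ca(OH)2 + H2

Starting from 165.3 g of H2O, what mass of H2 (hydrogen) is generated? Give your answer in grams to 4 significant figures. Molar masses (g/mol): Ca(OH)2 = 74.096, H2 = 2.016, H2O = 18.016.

n(H2O) = 165.30 g / 18.016 g/mol = 9.1752 mol.
From the equation the H2O:H2 mole ratio is 2:1, so n(H2) = 9.1752 × 1/2 = 4.5876 mol.
Mass of H2 = 4.5876 mol × 2.016 g/mol = 9.2486 g.

9.249 g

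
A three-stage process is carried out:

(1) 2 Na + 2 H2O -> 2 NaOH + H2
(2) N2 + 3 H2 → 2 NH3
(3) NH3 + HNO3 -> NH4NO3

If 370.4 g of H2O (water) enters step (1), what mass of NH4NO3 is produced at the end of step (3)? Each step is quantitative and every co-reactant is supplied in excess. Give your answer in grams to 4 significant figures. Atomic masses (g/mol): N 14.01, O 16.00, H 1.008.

M(H2O) = 2(1.008) + 16.00 = 18.016 g/mol.
M(NH4NO3) = 2(14.01) + 4(1.008) + 3(16.00) = 80.052 g/mol.
n(H2O) = 370.4 / 18.016 = 20.560 mol.
Reaction (1): H2O→H2 ratio 2:1 ⇒ n(H2) = 10.280 mol.
Reaction (2): H2→NH3 ratio 3:2 ⇒ n(NH3) = 6.8532 mol.
Reaction (3): NH3→NH4NO3 ratio 1:1 ⇒ n(NH4NO3) = 6.8532 mol.
Mass of NH4NO3 = 6.8532 × 80.052 = 548.61 g.

548.6 g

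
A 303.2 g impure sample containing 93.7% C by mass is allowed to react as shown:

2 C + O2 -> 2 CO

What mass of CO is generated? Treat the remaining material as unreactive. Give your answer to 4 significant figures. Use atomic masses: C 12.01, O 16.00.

Mass of pure C = 303.2 g × 0.937 = 284.10 g.
M(C) = 12.01 g/mol.
M(CO) = 12.01 + 16.00 = 28.01 g/mol.
n(C) = 284.10 g / 12.01 g/mol = 23.655 mol.
From the equation the C:CO mole ratio is 2:2, so n(CO) = 23.655 × 2/2 = 23.655 mol.
Mass of CO = 23.655 mol × 28.01 g/mol = 662.58 g.

662.6 g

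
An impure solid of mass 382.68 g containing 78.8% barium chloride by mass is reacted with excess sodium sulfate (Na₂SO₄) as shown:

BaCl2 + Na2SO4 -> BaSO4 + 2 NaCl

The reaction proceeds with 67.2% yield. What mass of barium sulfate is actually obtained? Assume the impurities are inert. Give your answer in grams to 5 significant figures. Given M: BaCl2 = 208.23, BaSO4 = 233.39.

227.13 g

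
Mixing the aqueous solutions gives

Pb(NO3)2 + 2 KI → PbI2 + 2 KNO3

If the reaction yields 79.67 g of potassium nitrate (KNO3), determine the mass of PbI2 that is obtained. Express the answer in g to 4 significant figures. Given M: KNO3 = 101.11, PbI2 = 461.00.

n(KNO3) = 79.670 g / 101.11 g/mol = 0.78795 mol.
From the equation the KNO3:PbI2 mole ratio is 2:1, so n(PbI2) = 0.78795 × 1/2 = 0.39398 mol.
Mass of PbI2 = 0.39398 mol × 461.00 g/mol = 181.62 g.

181.6 g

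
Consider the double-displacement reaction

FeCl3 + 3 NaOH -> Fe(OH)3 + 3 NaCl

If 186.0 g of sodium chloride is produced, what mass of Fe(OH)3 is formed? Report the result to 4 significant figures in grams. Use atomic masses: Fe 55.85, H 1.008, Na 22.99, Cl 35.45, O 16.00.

M(NaCl) = 22.99 + 35.45 = 58.44 g/mol.
M(Fe(OH)3) = 55.85 + 3(16.00) + 3(1.008) = 106.874 g/mol.
n(NaCl) = 186.00 g / 58.44 g/mol = 3.1828 mol.
From the equation the NaCl:Fe(OH)3 mole ratio is 3:1, so n(Fe(OH)3) = 3.1828 × 1/3 = 1.0609 mol.
Mass of Fe(OH)3 = 1.0609 mol × 106.874 g/mol = 113.38 g.

113.4 g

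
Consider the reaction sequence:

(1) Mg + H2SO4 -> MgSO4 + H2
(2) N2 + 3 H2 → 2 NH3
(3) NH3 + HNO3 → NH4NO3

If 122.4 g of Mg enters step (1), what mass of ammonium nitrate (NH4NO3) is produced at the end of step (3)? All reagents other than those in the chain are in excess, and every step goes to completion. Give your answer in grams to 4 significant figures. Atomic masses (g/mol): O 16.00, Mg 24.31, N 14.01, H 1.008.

268.7 g

M(Mg) = 24.31 g/mol.
M(NH4NO3) = 2(14.01) + 4(1.008) + 3(16.00) = 80.052 g/mol.
n(Mg) = 122.4 / 24.31 = 5.0350 mol.
Reaction (1): Mg→H2 ratio 1:1 ⇒ n(H2) = 5.0350 mol.
Reaction (2): H2→NH3 ratio 3:2 ⇒ n(NH3) = 3.3566 mol.
Reaction (3): NH3→NH4NO3 ratio 1:1 ⇒ n(NH4NO3) = 3.3566 mol.
Mass of NH4NO3 = 3.3566 × 80.052 = 268.71 g.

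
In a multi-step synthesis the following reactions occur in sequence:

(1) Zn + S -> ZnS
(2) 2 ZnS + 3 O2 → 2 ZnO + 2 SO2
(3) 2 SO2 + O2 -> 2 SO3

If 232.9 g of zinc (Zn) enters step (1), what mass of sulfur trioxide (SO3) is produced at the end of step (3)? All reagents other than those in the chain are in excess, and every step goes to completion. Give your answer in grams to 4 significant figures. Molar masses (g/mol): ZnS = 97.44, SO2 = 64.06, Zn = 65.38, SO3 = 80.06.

285.2 g

n(Zn) = 232.9 / 65.38 = 3.5623 mol.
Reaction (1): Zn→ZnS ratio 1:1 ⇒ n(ZnS) = 3.5623 mol.
Reaction (2): ZnS→SO2 ratio 2:2 ⇒ n(SO2) = 3.5623 mol.
Reaction (3): SO2→SO3 ratio 2:2 ⇒ n(SO3) = 3.5623 mol.
Mass of SO3 = 3.5623 × 80.06 = 285.19 g.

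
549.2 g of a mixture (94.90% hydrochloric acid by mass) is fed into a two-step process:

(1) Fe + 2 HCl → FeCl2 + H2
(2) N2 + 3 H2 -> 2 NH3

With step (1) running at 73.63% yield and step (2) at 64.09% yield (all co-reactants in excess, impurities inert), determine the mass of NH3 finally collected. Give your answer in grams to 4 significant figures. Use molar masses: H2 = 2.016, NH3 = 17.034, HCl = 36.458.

38.30 g

Pure HCl = 549.2 × 0.9490 = 521.19 g.
n(HCl) = 521.19 / 36.458 = 14.296 mol.
Step 1 (HCl:H2 = 2:1): theoretical n(H2) = 7.1478 mol; at 73.63% yield, n(H2) = 5.2629 mol.
Step 2 (H2:NH3 = 3:2): theoretical n(NH3) = 3.5086 mol, so theoretical mass = 3.5086 × 17.034 = 59.766 g.
At 64.09% yield, actual mass of NH3 = 59.766 × 0.6409 = 38.304 g.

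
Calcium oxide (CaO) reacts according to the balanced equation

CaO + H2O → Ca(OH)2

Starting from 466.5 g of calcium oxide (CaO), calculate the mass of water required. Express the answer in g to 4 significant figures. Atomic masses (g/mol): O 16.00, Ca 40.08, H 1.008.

M(CaO) = 40.08 + 16.00 = 56.08 g/mol.
M(H2O) = 2(1.008) + 16.00 = 18.016 g/mol.
n(CaO) = 466.50 g / 56.08 g/mol = 8.3185 mol.
From the equation the CaO:H2O mole ratio is 1:1, so n(H2O) = 8.3185 × 1/1 = 8.3185 mol.
Mass of H2O = 8.3185 mol × 18.016 g/mol = 149.87 g.

149.9 g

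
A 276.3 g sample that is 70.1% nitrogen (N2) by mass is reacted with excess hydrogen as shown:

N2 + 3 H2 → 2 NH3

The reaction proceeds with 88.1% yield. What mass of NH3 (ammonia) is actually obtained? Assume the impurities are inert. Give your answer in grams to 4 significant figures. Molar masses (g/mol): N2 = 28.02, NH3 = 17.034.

Pure N2 available = 276.3 g × 0.701 = 193.69 g.
n(N2) = 193.69 g / 28.02 g/mol = 6.9124 mol.
From the equation the N2:NH3 mole ratio is 1:2, so n(NH3) = 6.9124 × 2/1 = 13.825 mol.
Mass of NH3 = 13.825 mol × 17.034 g/mol = 235.49 g.
Actual mass collected = 235.49 g × 0.881 = 207.47 g.

207.5 g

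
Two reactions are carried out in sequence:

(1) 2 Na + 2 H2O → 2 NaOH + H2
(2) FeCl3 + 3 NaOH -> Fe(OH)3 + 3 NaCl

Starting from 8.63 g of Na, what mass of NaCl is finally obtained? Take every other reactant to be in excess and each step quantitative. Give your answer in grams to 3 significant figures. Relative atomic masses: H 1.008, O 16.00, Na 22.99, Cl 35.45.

21.9 g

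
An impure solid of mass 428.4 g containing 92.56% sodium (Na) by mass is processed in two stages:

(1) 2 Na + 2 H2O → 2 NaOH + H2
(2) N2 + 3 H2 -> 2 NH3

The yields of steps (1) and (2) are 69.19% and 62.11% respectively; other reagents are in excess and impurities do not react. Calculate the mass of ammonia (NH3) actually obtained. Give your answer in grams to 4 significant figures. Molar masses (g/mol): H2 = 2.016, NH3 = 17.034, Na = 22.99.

Pure Na = 428.4 × 0.9256 = 396.53 g.
n(Na) = 396.53 / 22.99 = 17.248 mol.
Step 1 (Na:H2 = 2:1): theoretical n(H2) = 8.6239 mol; at 69.19% yield, n(H2) = 5.9669 mol.
Step 2 (H2:NH3 = 3:2): theoretical n(NH3) = 3.9779 mol, so theoretical mass = 3.9779 × 17.034 = 67.760 g.
At 62.11% yield, actual mass of NH3 = 67.760 × 0.6211 = 42.086 g.

42.09 g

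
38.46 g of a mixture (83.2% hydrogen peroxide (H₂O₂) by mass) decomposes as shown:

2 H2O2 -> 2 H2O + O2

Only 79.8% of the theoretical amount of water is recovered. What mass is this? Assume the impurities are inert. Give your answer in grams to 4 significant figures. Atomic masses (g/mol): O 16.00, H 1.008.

13.52 g

Pure H2O2 available = 38.46 g × 0.832 = 31.999 g.
M(H2O2) = 2(1.008) + 2(16.00) = 34.016 g/mol.
M(H2O) = 2(1.008) + 16.00 = 18.016 g/mol.
n(H2O2) = 31.999 g / 34.016 g/mol = 0.94070 mol.
From the equation the H2O2:H2O mole ratio is 2:2, so n(H2O) = 0.94070 × 2/2 = 0.94070 mol.
Mass of H2O = 0.94070 mol × 18.016 g/mol = 16.948 g.
Actual mass collected = 16.948 g × 0.798 = 13.524 g.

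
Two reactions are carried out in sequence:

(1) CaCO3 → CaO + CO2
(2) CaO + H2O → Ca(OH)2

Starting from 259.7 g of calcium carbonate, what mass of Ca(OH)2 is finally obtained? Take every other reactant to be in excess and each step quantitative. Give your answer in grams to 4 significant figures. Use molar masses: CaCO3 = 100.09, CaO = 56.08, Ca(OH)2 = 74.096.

n(CaCO3) = 259.70 / 100.09 = 2.5947 mol.
Step 1 gives a 1:1 ratio of CaCO3 to CaO, so n(CaO) = 2.5947 mol.
In step 2 the CaO:Ca(OH)2 ratio is 1:1, so n(Ca(OH)2) = 2.5947 mol.
Mass of Ca(OH)2 = 2.5947 × 74.096 = 192.25 g.

192.3 g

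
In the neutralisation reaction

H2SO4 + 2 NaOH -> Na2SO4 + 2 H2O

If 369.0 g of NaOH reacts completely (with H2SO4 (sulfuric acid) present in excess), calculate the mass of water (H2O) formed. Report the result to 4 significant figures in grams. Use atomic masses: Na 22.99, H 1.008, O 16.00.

166.2 g

M(NaOH) = 22.99 + 16.00 + 1.008 = 39.998 g/mol.
M(H2O) = 2(1.008) + 16.00 = 18.016 g/mol.
n(NaOH) = 369.00 g / 39.998 g/mol = 9.2255 mol.
From the equation the NaOH:H2O mole ratio is 2:2, so n(H2O) = 9.2255 × 2/2 = 9.2255 mol.
Mass of H2O = 9.2255 mol × 18.016 g/mol = 166.21 g.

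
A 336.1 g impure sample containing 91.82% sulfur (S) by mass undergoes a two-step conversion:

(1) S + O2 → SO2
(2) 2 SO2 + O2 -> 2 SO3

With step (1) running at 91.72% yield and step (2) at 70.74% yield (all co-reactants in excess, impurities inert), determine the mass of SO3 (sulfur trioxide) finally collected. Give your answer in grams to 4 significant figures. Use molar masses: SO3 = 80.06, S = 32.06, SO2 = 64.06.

Pure S = 336.1 × 0.9182 = 308.61 g.
n(S) = 308.61 / 32.06 = 9.6259 mol.
Step 1 (S:SO2 = 1:1): theoretical n(SO2) = 9.6259 mol; at 91.72% yield, n(SO2) = 8.8289 mol.
Step 2 (SO2:SO3 = 2:2): theoretical n(SO3) = 8.8289 mol, so theoretical mass = 8.8289 × 80.06 = 706.84 g.
At 70.74% yield, actual mass of SO3 = 706.84 × 0.7074 = 500.02 g.

500.0 g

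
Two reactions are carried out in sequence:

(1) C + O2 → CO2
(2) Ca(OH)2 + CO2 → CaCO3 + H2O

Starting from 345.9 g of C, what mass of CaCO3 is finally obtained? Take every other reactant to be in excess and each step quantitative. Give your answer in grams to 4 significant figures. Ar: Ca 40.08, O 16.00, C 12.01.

M(C) = 12.01 g/mol.
M(CaCO3) = 40.08 + 12.01 + 3(16.00) = 100.09 g/mol.
n(C) = 345.90 / 12.01 = 28.801 mol.
Step 1 gives a 1:1 ratio of C to CO2, so n(CO2) = 28.801 mol.
In step 2 the CO2:CaCO3 ratio is 1:1, so n(CaCO3) = 28.801 mol.
Mass of CaCO3 = 28.801 × 100.09 = 2882.7 g.

2883 g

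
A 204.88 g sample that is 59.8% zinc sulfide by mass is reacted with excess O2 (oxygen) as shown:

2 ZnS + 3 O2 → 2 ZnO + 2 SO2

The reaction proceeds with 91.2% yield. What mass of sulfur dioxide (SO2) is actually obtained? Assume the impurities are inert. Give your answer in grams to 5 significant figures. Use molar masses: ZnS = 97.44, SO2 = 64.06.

73.459 g

Pure ZnS available = 204.88 g × 0.598 = 122.518 g.
n(ZnS) = 122.518 g / 97.44 g/mol = 1.25737 mol.
From the equation the ZnS:SO2 mole ratio is 2:2, so n(SO2) = 1.25737 × 2/2 = 1.25737 mol.
Mass of SO2 = 1.25737 mol × 64.06 g/mol = 80.5472 g.
Actual mass collected = 80.5472 g × 0.912 = 73.4590 g.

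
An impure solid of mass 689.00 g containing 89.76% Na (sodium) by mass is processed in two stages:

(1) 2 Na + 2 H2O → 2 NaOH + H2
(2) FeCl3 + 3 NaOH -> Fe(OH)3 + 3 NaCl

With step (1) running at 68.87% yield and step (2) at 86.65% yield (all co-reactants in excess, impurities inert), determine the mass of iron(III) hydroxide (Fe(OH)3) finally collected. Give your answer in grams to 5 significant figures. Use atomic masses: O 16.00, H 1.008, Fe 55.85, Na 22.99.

571.89 g

Pure Na = 689.00 × 0.8976 = 618.446 g.
M(Na) = 22.99 g/mol.
M(Fe(OH)3) = 55.85 + 3(16.00) + 3(1.008) = 106.874 g/mol.
n(Na) = 618.446 / 22.99 = 26.9007 mol.
Step 1 (Na:NaOH = 2:2): theoretical n(NaOH) = 26.9007 mol; at 68.87% yield, n(NaOH) = 18.5265 mol.
Step 2 (NaOH:Fe(OH)3 = 3:1): theoretical n(Fe(OH)3) = 6.17550 mol, so theoretical mass = 6.17550 × 106.874 = 660.000 g.
At 86.65% yield, actual mass of Fe(OH)3 = 660.000 × 0.8665 = 571.890 g.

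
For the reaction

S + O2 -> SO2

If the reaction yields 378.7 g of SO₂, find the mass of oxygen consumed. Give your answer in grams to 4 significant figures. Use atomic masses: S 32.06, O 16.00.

M(SO2) = 32.06 + 2(16.00) = 64.06 g/mol.
M(O2) = 2(16.00) = 32.00 g/mol.
n(SO2) = 378.70 g / 64.06 g/mol = 5.9116 mol.
From the equation the SO2:O2 mole ratio is 1:1, so n(O2) = 5.9116 × 1/1 = 5.9116 mol.
Mass of O2 = 5.9116 mol × 32.00 g/mol = 189.17 g.

189.2 g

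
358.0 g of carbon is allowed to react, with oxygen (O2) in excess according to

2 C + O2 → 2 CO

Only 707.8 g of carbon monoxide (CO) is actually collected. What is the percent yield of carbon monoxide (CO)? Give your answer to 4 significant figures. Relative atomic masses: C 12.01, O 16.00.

M(C) = 12.01 g/mol.
M(CO) = 12.01 + 16.00 = 28.01 g/mol.
n(C) = 358.00 g / 12.01 g/mol = 29.808 mol.
From the equation the C:CO mole ratio is 2:2, so n(CO) = 29.808 × 2/2 = 29.808 mol.
Mass of CO = 29.808 mol × 28.01 g/mol = 834.94 g.
This is the theoretical yield. Percent yield = 707.8 g / 834.94 g × 100% = 84.773%.

84.77 %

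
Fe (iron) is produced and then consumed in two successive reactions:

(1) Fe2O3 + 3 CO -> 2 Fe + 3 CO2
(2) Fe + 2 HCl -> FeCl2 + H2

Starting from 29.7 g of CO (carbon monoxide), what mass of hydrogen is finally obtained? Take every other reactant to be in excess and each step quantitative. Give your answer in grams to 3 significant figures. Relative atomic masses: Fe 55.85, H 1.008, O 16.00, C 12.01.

1.43 g

M(CO) = 12.01 + 16.00 = 28.01 g/mol.
M(H2) = 2(1.008) = 2.016 g/mol.
n(CO) = 29.70 / 28.01 = 1.060 mol.
Step 1 gives a 3:2 ratio of CO to Fe, so n(Fe) = 0.7069 mol.
In step 2 the Fe:H2 ratio is 1:1, so n(H2) = 0.7069 mol.
Mass of H2 = 0.7069 × 2.016 = 1.425 g.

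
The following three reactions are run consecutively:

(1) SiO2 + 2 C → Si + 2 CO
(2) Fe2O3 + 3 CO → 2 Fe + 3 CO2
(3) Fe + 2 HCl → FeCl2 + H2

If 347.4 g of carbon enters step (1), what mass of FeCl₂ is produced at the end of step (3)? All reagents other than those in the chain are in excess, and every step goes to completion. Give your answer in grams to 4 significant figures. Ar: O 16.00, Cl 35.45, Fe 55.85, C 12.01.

M(C) = 12.01 g/mol.
M(FeCl2) = 55.85 + 2(35.45) = 126.75 g/mol.
n(C) = 347.4 / 12.01 = 28.926 mol.
Reaction (1): C→CO ratio 2:2 ⇒ n(CO) = 28.926 mol.
Reaction (2): CO→Fe ratio 3:2 ⇒ n(Fe) = 19.284 mol.
Reaction (3): Fe→FeCl2 ratio 1:1 ⇒ n(FeCl2) = 19.284 mol.
Mass of FeCl2 = 19.284 × 126.75 = 2444.2 g.

2444 g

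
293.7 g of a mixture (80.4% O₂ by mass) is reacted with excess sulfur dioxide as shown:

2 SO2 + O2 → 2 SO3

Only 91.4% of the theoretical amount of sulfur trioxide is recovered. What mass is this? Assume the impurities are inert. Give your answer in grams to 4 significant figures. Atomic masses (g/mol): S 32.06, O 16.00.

1080 g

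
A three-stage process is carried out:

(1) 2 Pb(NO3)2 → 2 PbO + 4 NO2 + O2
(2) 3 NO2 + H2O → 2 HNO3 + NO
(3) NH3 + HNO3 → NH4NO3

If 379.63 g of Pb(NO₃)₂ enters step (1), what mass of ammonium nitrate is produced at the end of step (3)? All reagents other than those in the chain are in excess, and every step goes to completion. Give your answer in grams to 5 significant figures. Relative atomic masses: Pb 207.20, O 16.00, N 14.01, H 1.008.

M(Pb(NO3)2) = 207.20 + 2(14.01) + 6(16.00) = 331.22 g/mol.
M(NH4NO3) = 2(14.01) + 4(1.008) + 3(16.00) = 80.052 g/mol.
n(Pb(NO3)2) = 379.63 / 331.22 = 1.14616 mol.
Reaction (1): Pb(NO3)2→NO2 ratio 2:4 ⇒ n(NO2) = 2.29231 mol.
Reaction (2): NO2→HNO3 ratio 3:2 ⇒ n(HNO3) = 1.52821 mol.
Reaction (3): HNO3→NH4NO3 ratio 1:1 ⇒ n(NH4NO3) = 1.52821 mol.
Mass of NH4NO3 = 1.52821 × 80.052 = 122.336 g.

122.34 g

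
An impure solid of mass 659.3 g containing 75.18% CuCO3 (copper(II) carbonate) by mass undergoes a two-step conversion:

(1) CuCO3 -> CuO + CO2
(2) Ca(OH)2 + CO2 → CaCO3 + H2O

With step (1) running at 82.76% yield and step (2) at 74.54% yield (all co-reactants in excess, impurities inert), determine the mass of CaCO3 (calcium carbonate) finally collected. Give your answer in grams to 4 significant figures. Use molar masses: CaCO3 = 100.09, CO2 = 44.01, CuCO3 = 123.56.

Pure CuCO3 = 659.3 × 0.7518 = 495.66 g.
n(CuCO3) = 495.66 / 123.56 = 4.0115 mol.
Step 1 (CuCO3:CO2 = 1:1): theoretical n(CO2) = 4.0115 mol; at 82.76% yield, n(CO2) = 3.3199 mol.
Step 2 (CO2:CaCO3 = 1:1): theoretical n(CaCO3) = 3.3199 mol, so theoretical mass = 3.3199 × 100.09 = 332.29 g.
At 74.54% yield, actual mass of CaCO3 = 332.29 × 0.7454 = 247.69 g.

247.7 g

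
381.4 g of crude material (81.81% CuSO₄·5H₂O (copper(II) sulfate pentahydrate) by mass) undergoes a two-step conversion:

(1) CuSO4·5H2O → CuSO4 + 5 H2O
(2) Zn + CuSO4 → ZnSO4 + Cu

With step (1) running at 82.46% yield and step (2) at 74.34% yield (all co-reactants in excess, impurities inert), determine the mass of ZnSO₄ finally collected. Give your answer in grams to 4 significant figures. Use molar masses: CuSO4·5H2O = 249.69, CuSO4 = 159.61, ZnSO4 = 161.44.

123.7 g

Pure CuSO4·5H2O = 381.4 × 0.8181 = 312.02 g.
n(CuSO4·5H2O) = 312.02 / 249.69 = 1.2496 mol.
Step 1 (CuSO4·5H2O:CuSO4 = 1:1): theoretical n(CuSO4) = 1.2496 mol; at 82.46% yield, n(CuSO4) = 1.0305 mol.
Step 2 (CuSO4:ZnSO4 = 1:1): theoretical n(ZnSO4) = 1.0305 mol, so theoretical mass = 1.0305 × 161.44 = 166.36 g.
At 74.34% yield, actual mass of ZnSO4 = 166.36 × 0.7434 = 123.67 g.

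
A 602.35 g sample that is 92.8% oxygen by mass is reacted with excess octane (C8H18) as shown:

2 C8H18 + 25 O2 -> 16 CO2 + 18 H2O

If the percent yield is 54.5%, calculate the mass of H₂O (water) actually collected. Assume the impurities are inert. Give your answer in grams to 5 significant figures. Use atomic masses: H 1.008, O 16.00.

123.49 g

Pure O2 available = 602.35 g × 0.928 = 558.981 g.
M(O2) = 2(16.00) = 32.00 g/mol.
M(H2O) = 2(1.008) + 16.00 = 18.016 g/mol.
n(O2) = 558.981 g / 32.00 g/mol = 17.4682 mol.
From the equation the O2:H2O mole ratio is 25:18, so n(H2O) = 17.4682 × 18/25 = 12.5771 mol.
Mass of H2O = 12.5771 mol × 18.016 g/mol = 226.588 g.
Actual mass collected = 226.588 g × 0.545 = 123.491 g.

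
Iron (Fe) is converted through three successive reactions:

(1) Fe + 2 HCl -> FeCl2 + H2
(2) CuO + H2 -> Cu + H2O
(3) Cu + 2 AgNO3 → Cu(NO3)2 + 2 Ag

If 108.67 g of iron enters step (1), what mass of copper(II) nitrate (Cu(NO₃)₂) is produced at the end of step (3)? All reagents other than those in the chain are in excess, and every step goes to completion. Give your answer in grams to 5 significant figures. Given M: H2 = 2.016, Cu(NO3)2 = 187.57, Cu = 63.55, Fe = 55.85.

n(Fe) = 108.67 / 55.85 = 1.94575 mol.
Reaction (1): Fe→H2 ratio 1:1 ⇒ n(H2) = 1.94575 mol.
Reaction (2): H2→Cu ratio 1:1 ⇒ n(Cu) = 1.94575 mol.
Reaction (3): Cu→Cu(NO3)2 ratio 1:1 ⇒ n(Cu(NO3)2) = 1.94575 mol.
Mass of Cu(NO3)2 = 1.94575 × 187.57 = 364.964 g.

364.96 g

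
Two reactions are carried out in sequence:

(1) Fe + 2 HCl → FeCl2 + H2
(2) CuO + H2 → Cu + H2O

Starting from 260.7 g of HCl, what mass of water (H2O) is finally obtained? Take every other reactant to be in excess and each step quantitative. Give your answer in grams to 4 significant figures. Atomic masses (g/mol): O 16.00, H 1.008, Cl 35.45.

M(HCl) = 1.008 + 35.45 = 36.458 g/mol.
M(H2O) = 2(1.008) + 16.00 = 18.016 g/mol.
n(HCl) = 260.70 / 36.458 = 7.1507 mol.
Step 1 gives a 2:1 ratio of HCl to H2, so n(H2) = 3.5753 mol.
In step 2 the H2:H2O ratio is 1:1, so n(H2O) = 3.5753 mol.
Mass of H2O = 3.5753 × 18.016 = 64.413 g.

64.41 g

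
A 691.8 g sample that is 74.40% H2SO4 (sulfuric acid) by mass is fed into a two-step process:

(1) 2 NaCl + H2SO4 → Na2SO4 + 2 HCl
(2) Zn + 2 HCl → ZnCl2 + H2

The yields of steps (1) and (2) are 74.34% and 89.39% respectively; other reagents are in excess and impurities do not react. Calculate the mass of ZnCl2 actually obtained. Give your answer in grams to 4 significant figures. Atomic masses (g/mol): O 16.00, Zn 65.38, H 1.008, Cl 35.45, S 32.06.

Pure H2SO4 = 691.8 × 0.7440 = 514.70 g.
M(H2SO4) = 2(1.008) + 32.06 + 4(16.00) = 98.076 g/mol.
M(ZnCl2) = 65.38 + 2(35.45) = 136.28 g/mol.
n(H2SO4) = 514.70 / 98.076 = 5.2480 mol.
Step 1 (H2SO4:HCl = 1:2): theoretical n(HCl) = 10.496 mol; at 74.34% yield, n(HCl) = 7.8027 mol.
Step 2 (HCl:ZnCl2 = 2:1): theoretical n(ZnCl2) = 3.9013 mol, so theoretical mass = 3.9013 × 136.28 = 531.67 g.
At 89.39% yield, actual mass of ZnCl2 = 531.67 × 0.8939 = 475.26 g.

475.3 g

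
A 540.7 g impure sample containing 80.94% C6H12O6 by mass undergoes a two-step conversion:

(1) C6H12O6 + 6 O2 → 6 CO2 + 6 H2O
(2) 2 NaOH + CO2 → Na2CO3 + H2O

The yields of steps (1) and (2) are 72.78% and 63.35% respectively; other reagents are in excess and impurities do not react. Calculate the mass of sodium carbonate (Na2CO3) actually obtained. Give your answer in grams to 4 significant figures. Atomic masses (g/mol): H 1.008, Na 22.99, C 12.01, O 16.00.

Pure C6H12O6 = 540.7 × 0.8094 = 437.64 g.
M(C6H12O6) = 6(12.01) + 12(1.008) + 6(16.00) = 180.156 g/mol.
M(Na2CO3) = 2(22.99) + 12.01 + 3(16.00) = 105.99 g/mol.
n(C6H12O6) = 437.64 / 180.156 = 2.4292 mol.
Step 1 (C6H12O6:CO2 = 1:6): theoretical n(CO2) = 14.575 mol; at 72.78% yield, n(CO2) = 10.608 mol.
Step 2 (CO2:Na2CO3 = 1:1): theoretical n(Na2CO3) = 10.608 mol, so theoretical mass = 10.608 × 105.99 = 1124.3 g.
At 63.35% yield, actual mass of Na2CO3 = 1124.3 × 0.6335 = 712.27 g.

712.3 g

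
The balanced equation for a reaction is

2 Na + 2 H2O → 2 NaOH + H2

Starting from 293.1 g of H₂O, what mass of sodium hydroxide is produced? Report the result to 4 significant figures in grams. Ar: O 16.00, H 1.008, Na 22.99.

650.7 g

M(H2O) = 2(1.008) + 16.00 = 18.016 g/mol.
M(NaOH) = 22.99 + 16.00 + 1.008 = 39.998 g/mol.
n(H2O) = 293.10 g / 18.016 g/mol = 16.269 mol.
From the equation the H2O:NaOH mole ratio is 2:2, so n(NaOH) = 16.269 × 2/2 = 16.269 mol.
Mass of NaOH = 16.269 mol × 39.998 g/mol = 650.72 g.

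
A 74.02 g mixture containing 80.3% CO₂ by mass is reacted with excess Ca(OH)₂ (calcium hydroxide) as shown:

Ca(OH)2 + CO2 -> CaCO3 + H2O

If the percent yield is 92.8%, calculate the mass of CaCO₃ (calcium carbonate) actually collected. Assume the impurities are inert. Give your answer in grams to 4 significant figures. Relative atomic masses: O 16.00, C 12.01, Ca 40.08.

125.4 g

Pure CO2 available = 74.02 g × 0.803 = 59.438 g.
M(CO2) = 12.01 + 2(16.00) = 44.01 g/mol.
M(CaCO3) = 40.08 + 12.01 + 3(16.00) = 100.09 g/mol.
n(CO2) = 59.438 g / 44.01 g/mol = 1.3506 mol.
From the equation the CO2:CaCO3 mole ratio is 1:1, so n(CaCO3) = 1.3506 × 1/1 = 1.3506 mol.
Mass of CaCO3 = 1.3506 mol × 100.09 g/mol = 135.18 g.
Actual mass collected = 135.18 g × 0.928 = 125.44 g.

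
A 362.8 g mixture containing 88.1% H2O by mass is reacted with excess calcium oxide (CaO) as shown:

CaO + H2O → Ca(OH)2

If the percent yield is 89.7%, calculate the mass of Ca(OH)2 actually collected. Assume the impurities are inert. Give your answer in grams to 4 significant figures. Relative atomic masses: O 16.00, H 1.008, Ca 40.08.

1179 g

Pure H2O available = 362.8 g × 0.881 = 319.63 g.
M(H2O) = 2(1.008) + 16.00 = 18.016 g/mol.
M(Ca(OH)2) = 40.08 + 2(16.00) + 2(1.008) = 74.096 g/mol.
n(H2O) = 319.63 g / 18.016 g/mol = 17.741 mol.
From the equation the H2O:Ca(OH)2 mole ratio is 1:1, so n(Ca(OH)2) = 17.741 × 1/1 = 17.741 mol.
Mass of Ca(OH)2 = 17.741 mol × 74.096 g/mol = 1314.6 g.
Actual mass collected = 1314.6 g × 0.897 = 1179.2 g.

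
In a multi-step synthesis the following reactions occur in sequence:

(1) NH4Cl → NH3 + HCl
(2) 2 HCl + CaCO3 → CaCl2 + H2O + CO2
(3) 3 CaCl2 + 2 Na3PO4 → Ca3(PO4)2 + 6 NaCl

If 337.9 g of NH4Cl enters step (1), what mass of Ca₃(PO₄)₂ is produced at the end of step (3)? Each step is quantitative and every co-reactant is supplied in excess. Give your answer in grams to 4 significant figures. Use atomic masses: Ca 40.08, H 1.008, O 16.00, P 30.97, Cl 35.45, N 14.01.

326.6 g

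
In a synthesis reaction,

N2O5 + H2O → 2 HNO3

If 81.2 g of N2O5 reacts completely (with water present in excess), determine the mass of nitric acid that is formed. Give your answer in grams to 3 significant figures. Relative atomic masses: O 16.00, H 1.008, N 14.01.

94.7 g

M(N2O5) = 2(14.01) + 5(16.00) = 108.02 g/mol.
M(HNO3) = 1.008 + 14.01 + 3(16.00) = 63.018 g/mol.
n(N2O5) = 81.20 g / 108.02 g/mol = 0.7517 mol.
From the equation the N2O5:HNO3 mole ratio is 1:2, so n(HNO3) = 0.7517 × 2/1 = 1.503 mol.
Mass of HNO3 = 1.503 mol × 63.018 g/mol = 94.74 g.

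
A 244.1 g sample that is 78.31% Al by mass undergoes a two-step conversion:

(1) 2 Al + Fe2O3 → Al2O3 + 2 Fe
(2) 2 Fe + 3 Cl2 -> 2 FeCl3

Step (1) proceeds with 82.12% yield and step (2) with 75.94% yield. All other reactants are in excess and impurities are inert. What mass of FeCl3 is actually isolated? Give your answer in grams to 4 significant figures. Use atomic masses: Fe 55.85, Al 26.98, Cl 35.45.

Pure Al = 244.1 × 0.7831 = 191.15 g.
M(Al) = 26.98 g/mol.
M(FeCl3) = 55.85 + 3(35.45) = 162.20 g/mol.
n(Al) = 191.15 / 26.98 = 7.0851 mol.
Step 1 (Al:Fe = 2:2): theoretical n(Fe) = 7.0851 mol; at 82.12% yield, n(Fe) = 5.8182 mol.
Step 2 (Fe:FeCl3 = 2:2): theoretical n(FeCl3) = 5.8182 mol, so theoretical mass = 5.8182 × 162.20 = 943.72 g.
At 75.94% yield, actual mass of FeCl3 = 943.72 × 0.7594 = 716.66 g.

716.7 g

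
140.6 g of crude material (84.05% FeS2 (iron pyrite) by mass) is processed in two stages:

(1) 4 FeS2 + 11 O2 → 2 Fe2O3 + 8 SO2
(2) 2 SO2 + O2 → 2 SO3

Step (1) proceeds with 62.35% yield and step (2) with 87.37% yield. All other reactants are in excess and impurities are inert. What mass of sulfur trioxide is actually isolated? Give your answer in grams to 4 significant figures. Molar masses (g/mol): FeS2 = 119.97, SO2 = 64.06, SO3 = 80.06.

85.92 g

Pure FeS2 = 140.6 × 0.8405 = 118.17 g.
n(FeS2) = 118.17 / 119.97 = 0.98503 mol.
Step 1 (FeS2:SO2 = 4:8): theoretical n(SO2) = 1.9701 mol; at 62.35% yield, n(SO2) = 1.2283 mol.
Step 2 (SO2:SO3 = 2:2): theoretical n(SO3) = 1.2283 mol, so theoretical mass = 1.2283 × 80.06 = 98.341 g.
At 87.37% yield, actual mass of SO3 = 98.341 × 0.8737 = 85.920 g.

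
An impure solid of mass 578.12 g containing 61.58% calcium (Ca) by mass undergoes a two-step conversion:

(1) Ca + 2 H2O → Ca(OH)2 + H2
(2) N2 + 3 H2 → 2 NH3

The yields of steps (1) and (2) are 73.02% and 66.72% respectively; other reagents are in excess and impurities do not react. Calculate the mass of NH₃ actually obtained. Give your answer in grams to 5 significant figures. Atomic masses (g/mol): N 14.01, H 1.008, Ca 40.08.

49.142 g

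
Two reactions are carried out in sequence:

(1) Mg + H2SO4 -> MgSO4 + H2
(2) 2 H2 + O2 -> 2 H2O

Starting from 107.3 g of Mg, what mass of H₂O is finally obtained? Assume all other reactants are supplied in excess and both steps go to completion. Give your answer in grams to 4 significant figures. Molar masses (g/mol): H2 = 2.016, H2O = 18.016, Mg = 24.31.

79.52 g

n(Mg) = 107.30 / 24.31 = 4.4138 mol.
Step 1 gives a 1:1 ratio of Mg to H2, so n(H2) = 4.4138 mol.
In step 2 the H2:H2O ratio is 2:2, so n(H2O) = 4.4138 mol.
Mass of H2O = 4.4138 × 18.016 = 79.519 g.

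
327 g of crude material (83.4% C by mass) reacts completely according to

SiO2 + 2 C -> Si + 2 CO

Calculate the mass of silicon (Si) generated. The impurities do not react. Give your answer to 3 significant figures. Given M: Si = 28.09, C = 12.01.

Mass of pure C = 327 g × 0.834 = 272.7 g.
n(C) = 272.7 g / 12.01 g/mol = 22.71 mol.
From the equation the C:Si mole ratio is 2:1, so n(Si) = 22.71 × 1/2 = 11.35 mol.
Mass of Si = 11.35 mol × 28.09 g/mol = 318.9 g.

319 g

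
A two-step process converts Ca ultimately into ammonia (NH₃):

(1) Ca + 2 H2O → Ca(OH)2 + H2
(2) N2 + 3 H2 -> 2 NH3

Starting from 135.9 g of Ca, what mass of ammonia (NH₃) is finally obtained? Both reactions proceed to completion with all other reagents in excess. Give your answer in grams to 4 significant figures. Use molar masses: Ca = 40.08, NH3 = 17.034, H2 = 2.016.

38.51 g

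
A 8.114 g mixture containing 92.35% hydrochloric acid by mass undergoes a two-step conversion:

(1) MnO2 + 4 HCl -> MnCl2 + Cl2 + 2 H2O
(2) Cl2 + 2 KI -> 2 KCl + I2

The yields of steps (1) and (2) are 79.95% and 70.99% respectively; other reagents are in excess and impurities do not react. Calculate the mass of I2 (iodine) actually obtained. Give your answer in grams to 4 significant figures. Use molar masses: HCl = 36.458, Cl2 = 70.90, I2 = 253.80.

Pure HCl = 8.114 × 0.9235 = 7.4933 g.
n(HCl) = 7.4933 / 36.458 = 0.20553 mol.
Step 1 (HCl:Cl2 = 4:1): theoretical n(Cl2) = 0.051383 mol; at 79.95% yield, n(Cl2) = 0.041081 mol.
Step 2 (Cl2:I2 = 1:1): theoretical n(I2) = 0.041081 mol, so theoretical mass = 0.041081 × 253.80 = 10.426 g.
At 70.99% yield, actual mass of I2 = 10.426 × 0.7099 = 7.4016 g.

7.402 g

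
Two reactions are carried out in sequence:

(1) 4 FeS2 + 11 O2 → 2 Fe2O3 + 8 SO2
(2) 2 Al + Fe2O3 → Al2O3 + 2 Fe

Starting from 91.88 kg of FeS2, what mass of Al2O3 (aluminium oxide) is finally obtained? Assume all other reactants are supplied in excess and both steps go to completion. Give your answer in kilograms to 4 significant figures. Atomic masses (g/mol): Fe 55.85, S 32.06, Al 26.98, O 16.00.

39.04 kg

M(FeS2) = 55.85 + 2(32.06) = 119.97 g/mol.
M(Al2O3) = 2(26.98) + 3(16.00) = 101.96 g/mol.
91.88 kg = 91880 g.
n(FeS2) = 91880 / 119.97 = 765.86 mol.
Step 1 gives a 4:2 ratio of FeS2 to Fe2O3, so n(Fe2O3) = 382.93 mol.
In step 2 the Fe2O3:Al2O3 ratio is 1:1, so n(Al2O3) = 382.93 mol.
Mass of Al2O3 = 382.93 × 101.96 = 39043 g = 39.04 kg.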